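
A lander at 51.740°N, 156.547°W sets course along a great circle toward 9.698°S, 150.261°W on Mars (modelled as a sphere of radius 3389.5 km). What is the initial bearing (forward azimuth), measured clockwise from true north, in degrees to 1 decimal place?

Δλ = 6.286° = 0.1097 rad.
y = sin Δλ · cos φ₂ = (0.1095)(0.9857) = 0.1079
x = cos φ₁ sin φ₂ − sin φ₁ cos φ₂ cos Δλ = (0.6192)(-0.1685) − (0.7852)(0.9857)(0.9940) = -0.8736
θ = atan2(y, x) = 172.96°, so the bearing is 173.0°.

173.0°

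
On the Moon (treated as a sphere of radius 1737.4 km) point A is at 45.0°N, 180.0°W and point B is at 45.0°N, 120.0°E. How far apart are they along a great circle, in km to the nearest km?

Let φ₁ = 0.7854 rad, φ₂ = 0.7854 rad, and Δλ = -1.0472 rad.
cos c = sin φ₁ sin φ₂ + cos φ₁ cos φ₂ cos Δλ = (0.7071)(0.7071) + (0.7071)(0.7071)(0.5000) = 0.75000,
so c = arccos(0.75000) = 0.72273 rad.
Distance = R·c = 1737.4 × 0.7227 ≈ 1256 km.

1256 km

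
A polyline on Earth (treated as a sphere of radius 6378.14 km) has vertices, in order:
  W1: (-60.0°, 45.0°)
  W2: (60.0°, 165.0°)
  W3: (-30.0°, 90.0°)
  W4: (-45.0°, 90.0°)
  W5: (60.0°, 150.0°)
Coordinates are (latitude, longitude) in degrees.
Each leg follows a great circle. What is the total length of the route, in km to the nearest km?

Leg W1→W2: central angle 2.6362 rad, distance 16814.3 km.
Leg W2→W3: central angle 1.8975 rad, distance 12102.6 km.
Leg W3→W4: central angle 0.2618 rad, distance 1669.8 km.
Leg W4→W5: central angle 2.0215 rad, distance 12893.4 km.
Total: 16814.3 + 12102.6 + 1669.8 + 12893.4 ≈ 43480 km.

43480 km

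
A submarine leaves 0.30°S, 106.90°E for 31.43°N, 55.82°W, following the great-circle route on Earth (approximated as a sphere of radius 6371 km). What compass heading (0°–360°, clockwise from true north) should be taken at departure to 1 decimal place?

333.9°

Δλ = -162.720° = -2.8400 rad.
y = sin Δλ · cos φ₂ = (-0.2970)(0.8533) = -0.2535
x = cos φ₁ sin φ₂ − sin φ₁ cos φ₂ cos Δλ = (1.0000)(0.5215) − (-0.0052)(0.8533)(-0.9549) = 0.5172
θ = atan2(y, x) = -26.11°; adding 360° gives 333.9°.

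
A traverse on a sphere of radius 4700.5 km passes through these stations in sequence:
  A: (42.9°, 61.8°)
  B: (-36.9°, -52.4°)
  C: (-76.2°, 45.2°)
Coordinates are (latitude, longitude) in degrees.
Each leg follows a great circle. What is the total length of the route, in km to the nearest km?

Leg A→B: central angle 2.2769 rad, distance 10702.4 km.
Leg B→C: central angle 0.9790 rad, distance 4601.7 km.
Total: 10702.4 + 4601.7 ≈ 15304 km.

15304 km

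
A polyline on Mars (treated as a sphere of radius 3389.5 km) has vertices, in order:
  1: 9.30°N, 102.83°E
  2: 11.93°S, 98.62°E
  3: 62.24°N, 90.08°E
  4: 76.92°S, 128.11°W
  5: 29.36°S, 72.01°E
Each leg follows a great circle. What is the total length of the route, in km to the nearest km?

19521 km

Leg 1→2: central angle 0.3777 rad, distance 1280.1 km.
Leg 2→3: central angle 1.2998 rad, distance 4405.5 km.
Leg 3→4: central angle 2.8078 rad, distance 9516.9 km.
Leg 4→5: central angle 1.2741 rad, distance 4318.5 km.
Total: 1280.1 + 4405.5 + 9516.9 + 4318.5 ≈ 19521 km.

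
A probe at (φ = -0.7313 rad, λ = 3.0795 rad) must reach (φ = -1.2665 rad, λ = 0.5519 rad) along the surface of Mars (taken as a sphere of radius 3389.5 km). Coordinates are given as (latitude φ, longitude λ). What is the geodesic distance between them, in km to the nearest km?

In radians: φ₁ = -0.7313, φ₂ = -1.2665, Δλ = -144.821° = -2.5276 rad.
Haversine: a = sin²(Δφ/2) + cos φ₁ cos φ₂ sin²(Δλ/2) = 0.0699 + (0.7443)(0.2996)(0.9087) = 0.27256.
Central angle c = 2·arcsin(√a) = 1.09856 rad.
Distance = R·c = 3389.5 × 1.0986 ≈ 3724 km.

3724 km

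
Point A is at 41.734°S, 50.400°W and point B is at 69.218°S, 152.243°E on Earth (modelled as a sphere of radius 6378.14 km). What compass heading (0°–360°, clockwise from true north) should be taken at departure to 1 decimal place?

With φ₁ = -0.7284, φ₂ = -1.2081, Δλ = -2.7464 rad, the forward-azimuth formula gives
θ = atan2( sin Δλ cos φ₂ , cos φ₁ sin φ₂ − sin φ₁ cos φ₂ cos Δλ ) = atan2(-0.1366, -0.9157) = -171.52°.
Adding 360° brings this into [0°, 360°): 188.5°.

188.5°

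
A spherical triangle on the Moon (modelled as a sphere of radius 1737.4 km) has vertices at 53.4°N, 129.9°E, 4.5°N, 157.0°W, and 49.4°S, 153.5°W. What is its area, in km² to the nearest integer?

1921252 km²

Side lengths (central angles): a = 0.9422, b = 2.1172, c = 1.3328 rad; semiperimeter s = 2.1961.
By l'Huilier's theorem, tan(E/4) = √[tan(s/2) tan((s−a)/2) tan((s−b)/2) tan((s−c)/2)], giving spherical excess E = 0.6365 rad.
Area = E·R² = 0.6365 × (1737.4)² ≈ 1921252 km².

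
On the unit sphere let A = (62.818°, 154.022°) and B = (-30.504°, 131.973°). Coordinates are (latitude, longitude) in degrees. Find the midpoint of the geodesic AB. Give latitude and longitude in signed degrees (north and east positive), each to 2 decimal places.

Central angle δ = 1.6576 rad. Interpolating on the sphere with fraction f = 0.5:
P = [sin((1−f)δ)·A + sin(fδ)·B] / sin δ = 0.7399·A + 0.7399·B in Cartesian coordinates,
giving P = (-0.7302, 0.6220, 0.2826), i.e. latitude 16.42°, longitude 139.57°.

16.42°, 139.57°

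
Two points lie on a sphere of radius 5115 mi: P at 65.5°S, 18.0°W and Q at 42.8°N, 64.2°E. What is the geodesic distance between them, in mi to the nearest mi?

In radians: φ₁ = -1.1432, φ₂ = 0.7470, Δλ = 82.200° = 1.4347 rad.
cos c = sin φ₁ sin φ₂ + cos φ₁ cos φ₂ cos Δλ = (-0.9100)(0.6794) + (0.4147)(0.7337)(0.1357) = -0.57697,
so c = arccos(-0.57697) = 2.18581 rad.
Distance = R·c = 5115 × 2.1858 ≈ 11180 mi.

11180 mi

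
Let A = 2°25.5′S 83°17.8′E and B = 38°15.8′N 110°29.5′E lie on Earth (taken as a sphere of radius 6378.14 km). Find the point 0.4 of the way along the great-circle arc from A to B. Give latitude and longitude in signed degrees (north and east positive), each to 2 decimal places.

14.27°, 92.72°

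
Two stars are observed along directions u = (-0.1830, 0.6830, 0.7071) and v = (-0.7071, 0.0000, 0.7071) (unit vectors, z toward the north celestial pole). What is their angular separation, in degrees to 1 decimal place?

u·v = 0.6294; |u| = 1.0000, |v| = 1.0000.
cos θ = (u·v)/(|u||v|) = 0.6294, so θ = 51.0°.

51.0°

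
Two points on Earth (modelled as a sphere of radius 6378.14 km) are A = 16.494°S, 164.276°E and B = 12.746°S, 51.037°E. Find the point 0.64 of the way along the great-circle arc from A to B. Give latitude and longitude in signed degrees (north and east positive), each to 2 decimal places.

Central angle δ = 1.8822 rad. Interpolating on the sphere with fraction f = 0.64:
P = [sin((1−f)δ)·A + sin(fδ)·B] / sin δ = 0.6586·A + 0.9809·B in Cartesian coordinates,
giving P = (-0.0063, 0.9150, -0.4034), i.e. latitude -23.79°, longitude 90.39°.

-23.79°, 90.39°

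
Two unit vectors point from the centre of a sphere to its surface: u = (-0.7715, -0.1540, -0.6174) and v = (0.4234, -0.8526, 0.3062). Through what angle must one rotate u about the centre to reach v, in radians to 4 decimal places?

1.9653 rad

u·v = -0.3844; |u| = 1.0001, |v| = 1.0000.
cos θ = (u·v)/(|u||v|) = -0.3844, so θ = 1.9653 rad.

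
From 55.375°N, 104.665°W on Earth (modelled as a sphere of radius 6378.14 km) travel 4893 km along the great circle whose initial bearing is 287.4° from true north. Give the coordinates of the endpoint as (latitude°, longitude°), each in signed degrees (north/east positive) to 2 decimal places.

45.26°, -174.88°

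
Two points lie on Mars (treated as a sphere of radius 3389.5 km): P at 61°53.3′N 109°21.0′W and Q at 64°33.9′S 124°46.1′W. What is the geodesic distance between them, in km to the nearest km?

7512 km

With latitudes φ₁ = 61.888°, φ₂ = -64.565° and longitude difference Δλ = -15.418°:
cos c = sin φ₁ sin φ₂ + cos φ₁ cos φ₂ cos Δλ = (0.8820)(-0.9031) + (0.4712)(0.4295)(0.9640) = -0.60145,
so c = arccos(-0.60145) = 2.21611 rad.
Distance = R·c = 3389.5 × 2.2161 ≈ 7512 km.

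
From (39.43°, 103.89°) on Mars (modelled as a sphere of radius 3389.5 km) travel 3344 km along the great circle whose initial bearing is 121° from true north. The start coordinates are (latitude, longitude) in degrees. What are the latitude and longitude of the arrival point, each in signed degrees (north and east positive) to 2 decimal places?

1.06°, 149.54°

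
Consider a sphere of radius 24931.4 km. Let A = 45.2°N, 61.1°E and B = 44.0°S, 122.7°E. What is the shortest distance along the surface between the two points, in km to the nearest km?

45509 km

Let φ₁ = 0.7889 rad, φ₂ = -0.7679 rad, and Δλ = 1.0751 rad.
cos c = sin φ₁ sin φ₂ + cos φ₁ cos φ₂ cos Δλ = (0.7096)(-0.6947) + (0.7046)(0.7193)(0.4756) = -0.25183,
so c = arccos(-0.25183) = 1.82537 rad.
Distance = R·c = 24931.4 × 1.8254 ≈ 45509 km.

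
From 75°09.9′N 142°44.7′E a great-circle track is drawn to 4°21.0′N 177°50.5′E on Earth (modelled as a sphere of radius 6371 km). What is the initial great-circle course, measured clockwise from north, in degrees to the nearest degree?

With φ₁ = 1.3119, φ₂ = 0.0759, Δλ = 0.6126 rad, the forward-azimuth formula gives
θ = atan2( sin Δλ cos φ₂ , cos φ₁ sin φ₂ − sin φ₁ cos φ₂ cos Δλ ) = atan2(0.5733, -0.7692) = 143.30°.
So the initial bearing is 143°.

143°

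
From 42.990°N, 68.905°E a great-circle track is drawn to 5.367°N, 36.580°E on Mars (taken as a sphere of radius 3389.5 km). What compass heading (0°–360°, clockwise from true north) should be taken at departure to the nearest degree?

Δλ = -32.325° = -0.5642 rad.
y = sin Δλ · cos φ₂ = (-0.5347)(0.9956) = -0.5324
x = cos φ₁ sin φ₂ − sin φ₁ cos φ₂ cos Δλ = (0.7315)(0.0935) − (0.6819)(0.9956)(0.8450) = -0.5053
θ = atan2(y, x) = -133.50°; adding 360° gives 226°.

226°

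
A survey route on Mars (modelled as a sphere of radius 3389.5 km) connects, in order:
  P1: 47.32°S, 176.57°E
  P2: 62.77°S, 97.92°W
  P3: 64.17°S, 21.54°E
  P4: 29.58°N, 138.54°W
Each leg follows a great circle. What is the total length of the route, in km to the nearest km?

Leg P1→P2: central angle 0.8258 rad, distance 2799.1 km.
Leg P2→P3: central angle 0.7922 rad, distance 2685.1 km.
Leg P3→P4: central angle 2.4990 rad, distance 8470.5 km.
Total: 2799.1 + 2685.1 + 8470.5 ≈ 13955 km.

13955 km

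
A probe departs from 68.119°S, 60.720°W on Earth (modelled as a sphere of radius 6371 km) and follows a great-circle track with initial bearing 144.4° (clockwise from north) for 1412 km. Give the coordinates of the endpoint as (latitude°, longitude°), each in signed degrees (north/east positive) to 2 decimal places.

-76.38°, -27.81°

Angular distance δ = d/R = 1412/6371 = 0.22163 rad; initial bearing θ = 2.5203 rad.
sin φ₂ = sin φ₁ cos δ + cos φ₁ sin δ cos θ = (-0.9280)(0.9755) + (0.3727)(0.2198)(-0.8131) = -0.9719, so φ₂ = -76.38°.
Δλ = atan2(sin θ sin δ cos φ₁, cos δ − sin φ₁ sin φ₂) = atan2(0.0477, 0.0737) = 32.912°.
λ₂ = -60.720° + 32.912° = -27.81°.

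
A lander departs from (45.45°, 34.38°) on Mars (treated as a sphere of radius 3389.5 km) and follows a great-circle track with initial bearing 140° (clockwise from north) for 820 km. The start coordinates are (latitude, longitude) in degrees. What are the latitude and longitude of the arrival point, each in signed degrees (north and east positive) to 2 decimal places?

Angular distance δ = d/R = 820/3389.5 = 0.24192 rad; initial bearing θ = 2.4435 rad.
sin φ₂ = sin φ₁ cos δ + cos φ₁ sin δ cos θ = (0.7126)(0.9709) + (0.7015)(0.2396)(-0.7660) = 0.5631, so φ₂ = 34.27°.
Δλ = atan2(sin θ sin δ cos φ₁, cos δ − sin φ₁ sin φ₂) = atan2(0.1080, 0.5696) = 10.740°.
λ₂ = 34.380° + 10.740° = 45.12°.

34.27°, 45.12°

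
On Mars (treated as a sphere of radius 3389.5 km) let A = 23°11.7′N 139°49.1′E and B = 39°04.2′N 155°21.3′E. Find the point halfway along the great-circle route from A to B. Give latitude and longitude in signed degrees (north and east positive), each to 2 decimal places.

Central angle δ = 0.3603 rad. Interpolating on the sphere with fraction f = 0.5:
P = [sin((1−f)δ)·A + sin(fδ)·B] / sin δ = 0.5082·A + 0.5082·B in Cartesian coordinates,
giving P = (-0.7155, 0.4659, 0.5205), i.e. latitude 31.37°, longitude 146.93°.

31.37°, 146.93°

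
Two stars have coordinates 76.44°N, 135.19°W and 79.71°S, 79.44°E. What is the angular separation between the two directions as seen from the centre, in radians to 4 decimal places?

With latitudes φ₁ = 76.440°, φ₂ = -79.710° and longitude difference Δλ = -145.370°:
Haversine: a = sin²(Δφ/2) + cos φ₁ cos φ₂ sin²(Δλ/2) = 0.9573 + (0.2345)(0.1786)(0.9114) = 0.99548.
Central angle c = 2·arcsin(√a) = 3.00697 rad.
So the angular separation is 3.0070 rad.

3.0070 rad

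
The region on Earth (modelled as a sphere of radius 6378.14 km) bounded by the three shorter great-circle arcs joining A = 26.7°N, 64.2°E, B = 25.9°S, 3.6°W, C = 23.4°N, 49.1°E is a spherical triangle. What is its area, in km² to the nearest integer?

3170021 km²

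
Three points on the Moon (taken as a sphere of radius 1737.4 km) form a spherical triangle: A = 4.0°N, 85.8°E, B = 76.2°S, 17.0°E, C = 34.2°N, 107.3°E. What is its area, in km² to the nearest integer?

Side lengths (central angles): a = 2.1494, b = 0.6320, c = 1.5525 rad; semiperimeter s = 2.1670.
By l'Huilier's theorem, tan(E/4) = √[tan(s/2) tan((s−a)/2) tan((s−b)/2) tan((s−c)/2)], giving spherical excess E = 0.2840 rad.
Area = E·R² = 0.2840 × (1737.4)² ≈ 857167 km².

857167 km²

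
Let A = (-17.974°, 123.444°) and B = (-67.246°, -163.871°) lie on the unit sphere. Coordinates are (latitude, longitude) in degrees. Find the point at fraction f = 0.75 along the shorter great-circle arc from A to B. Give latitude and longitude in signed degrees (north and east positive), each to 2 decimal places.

-60.01°, 161.52°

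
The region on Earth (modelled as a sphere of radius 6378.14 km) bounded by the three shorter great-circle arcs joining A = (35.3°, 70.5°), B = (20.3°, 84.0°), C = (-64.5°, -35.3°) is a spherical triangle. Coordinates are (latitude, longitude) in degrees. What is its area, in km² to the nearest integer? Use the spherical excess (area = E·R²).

23934479 km²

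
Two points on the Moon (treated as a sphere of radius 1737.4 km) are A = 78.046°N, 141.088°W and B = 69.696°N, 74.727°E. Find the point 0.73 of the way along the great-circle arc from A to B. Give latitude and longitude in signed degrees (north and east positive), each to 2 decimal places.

Central angle δ = 0.5370 rad. Interpolating on the sphere with fraction f = 0.73:
P = [sin((1−f)δ)·A + sin(fδ)·B] / sin δ = 0.2824·A + 0.7468·B in Cartesian coordinates,
giving P = (0.0227, 0.2133, 0.9767), i.e. latitude 77.62°, longitude 83.91°.

77.62°, 83.91°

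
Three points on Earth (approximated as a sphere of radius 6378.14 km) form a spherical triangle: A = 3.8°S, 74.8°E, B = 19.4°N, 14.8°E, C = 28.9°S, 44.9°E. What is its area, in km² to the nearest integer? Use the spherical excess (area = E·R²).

Side lengths (central angles): a = 0.9838, b = 0.6611, c = 1.1056 rad; semiperimeter s = 1.3753.
By l'Huilier's theorem, tan(E/4) = √[tan(s/2) tan((s−a)/2) tan((s−b)/2) tan((s−c)/2)], giving spherical excess E = 0.3621 rad.
Area = E·R² = 0.3621 × (6378.14)² ≈ 14732079 km².

14732079 km²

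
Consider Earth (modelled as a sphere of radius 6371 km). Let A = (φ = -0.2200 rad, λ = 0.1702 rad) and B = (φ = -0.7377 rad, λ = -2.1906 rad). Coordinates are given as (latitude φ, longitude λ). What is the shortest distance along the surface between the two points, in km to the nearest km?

12396 km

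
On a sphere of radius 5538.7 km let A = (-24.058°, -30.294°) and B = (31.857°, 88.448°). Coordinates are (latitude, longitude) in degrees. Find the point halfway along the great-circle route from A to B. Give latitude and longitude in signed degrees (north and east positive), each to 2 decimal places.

7.61°, 25.58°

The central angle between A and B is δ = 2.1995 rad.
With f = 0.5, the slerp weights are sin((1−f)δ)/sin δ = 1.1018 and sin(fδ)/sin δ = 1.1018.
Weighted sum of the unit vectors: (1.1018)·(0.7884,-0.4606,-0.4077) + (1.1018)·(0.0230,0.8491,0.5278) = (0.8940, 0.4280, 0.1324).
Converting back: φ = atan2(z, √(x²+y²)) = 7.61°, λ = atan2(y, x) = 25.58°.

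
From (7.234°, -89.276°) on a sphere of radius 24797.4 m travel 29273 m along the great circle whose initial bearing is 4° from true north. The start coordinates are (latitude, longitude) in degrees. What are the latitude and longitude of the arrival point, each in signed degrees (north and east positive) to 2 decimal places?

Angular distance δ = d/R = 29273/24797.4 = 1.18049 rad; initial bearing θ = 0.0698 rad.
sin φ₂ = sin φ₁ cos δ + cos φ₁ sin δ cos θ = (0.1259)(0.3805) + (0.9920)(0.9248)(0.9976) = 0.9631, so φ₂ = 74.39°.
Δλ = atan2(sin θ sin δ cos φ₁, cos δ − sin φ₁ sin φ₂) = atan2(0.0640, 0.2592) = 13.869°.
λ₂ = -89.276° + 13.869° = -75.41°.

74.39°, -75.41°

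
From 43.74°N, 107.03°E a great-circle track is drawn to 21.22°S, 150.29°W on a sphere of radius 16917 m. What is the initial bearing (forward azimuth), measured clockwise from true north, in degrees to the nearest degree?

98°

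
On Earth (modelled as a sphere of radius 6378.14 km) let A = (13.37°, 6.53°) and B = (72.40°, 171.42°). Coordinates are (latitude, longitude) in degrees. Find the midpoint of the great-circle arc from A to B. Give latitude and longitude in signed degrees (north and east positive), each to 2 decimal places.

59.94°, 13.13°

Central angle δ = 1.6344 rad. Interpolating on the sphere with fraction f = 0.5:
P = [sin((1−f)δ)·A + sin(fδ)·B] / sin δ = 0.7307·A + 0.7307·B in Cartesian coordinates,
giving P = (0.4878, 0.1138, 0.8655), i.e. latitude 59.94°, longitude 13.13°.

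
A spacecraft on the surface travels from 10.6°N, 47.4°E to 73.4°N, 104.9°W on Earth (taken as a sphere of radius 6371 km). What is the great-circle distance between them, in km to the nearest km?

With latitudes φ₁ = 10.600°, φ₂ = 73.400° and longitude difference Δλ = -152.300°:
Haversine: a = sin²(Δφ/2) + cos φ₁ cos φ₂ sin²(Δλ/2) = 0.2715 + (0.9829)(0.2857)(0.9427) = 0.53617.
Central angle c = 2·arcsin(√a) = 1.64321 rad.
Distance = R·c = 6371 × 1.6432 ≈ 10469 km.

10469 km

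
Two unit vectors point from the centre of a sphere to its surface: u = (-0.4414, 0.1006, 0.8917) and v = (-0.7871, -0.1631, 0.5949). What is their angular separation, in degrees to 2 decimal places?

u·v = 0.8615; |u| = 1.0000, |v| = 1.0000.
cos θ = (u·v)/(|u||v|) = 0.8614, so θ = 30.52°.

30.52°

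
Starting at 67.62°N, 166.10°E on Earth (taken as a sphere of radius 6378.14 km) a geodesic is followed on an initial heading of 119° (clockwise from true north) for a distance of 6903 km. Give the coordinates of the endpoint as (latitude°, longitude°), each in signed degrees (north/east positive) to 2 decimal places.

Angular distance δ = d/R = 6903/6378.14 = 1.08229 rad; initial bearing θ = 2.0769 rad.
sin φ₂ = sin φ₁ cos δ + cos φ₁ sin δ cos θ = (0.9247)(0.4693) + (0.3807)(0.8830)(-0.4848) = 0.2710, so φ₂ = 15.72°.
Δλ = atan2(sin θ sin δ cos φ₁, cos δ − sin φ₁ sin φ₂) = atan2(0.2941, 0.2188) = 53.354°.
λ₂ = 166.100° + 53.354° = 219.45° → -140.55° after wrapping to (−180°, 180°].

15.72°, -140.55°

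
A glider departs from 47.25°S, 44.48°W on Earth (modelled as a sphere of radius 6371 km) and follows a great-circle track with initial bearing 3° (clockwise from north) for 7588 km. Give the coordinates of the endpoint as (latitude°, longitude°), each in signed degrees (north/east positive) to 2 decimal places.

20.94°, -41.50°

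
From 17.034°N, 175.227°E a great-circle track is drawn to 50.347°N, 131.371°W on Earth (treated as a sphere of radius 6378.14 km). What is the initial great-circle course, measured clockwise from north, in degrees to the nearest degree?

39°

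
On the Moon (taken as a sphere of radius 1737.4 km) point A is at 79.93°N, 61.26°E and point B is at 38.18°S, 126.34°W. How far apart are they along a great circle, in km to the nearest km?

With latitudes φ₁ = 79.930°, φ₂ = -38.180° and longitude difference Δλ = 172.400°:
cos c = sin φ₁ sin φ₂ + cos φ₁ cos φ₂ cos Δλ = (0.9846)(-0.6181) + (0.1749)(0.7861)(-0.9912) = -0.74485,
so c = arccos(-0.74485) = 2.41111 rad.
Distance = R·c = 1737.4 × 2.4111 ≈ 4189 km.

4189 km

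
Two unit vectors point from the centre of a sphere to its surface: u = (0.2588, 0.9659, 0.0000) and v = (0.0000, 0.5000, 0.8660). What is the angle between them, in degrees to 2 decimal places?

u·v = 0.4829; |u| = 1.0000, |v| = 1.0000.
cos θ = (u·v)/(|u||v|) = 0.4830, so θ = 61.12°.

61.12°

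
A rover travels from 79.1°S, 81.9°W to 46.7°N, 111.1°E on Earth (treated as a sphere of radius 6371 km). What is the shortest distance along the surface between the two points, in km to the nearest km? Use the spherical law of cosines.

Let φ₁ = -1.3806 rad, φ₂ = 0.8151 rad, and Δλ = -2.9147 rad.
cos c = sin φ₁ sin φ₂ + cos φ₁ cos φ₂ cos Δλ = (-0.9820)(0.7278) + (0.1891)(0.6858)(-0.9744) = -0.84100,
so c = arccos(-0.84100) = 2.56993 rad.
Distance = R·c = 6371 × 2.5699 ≈ 16373 km.

16373 km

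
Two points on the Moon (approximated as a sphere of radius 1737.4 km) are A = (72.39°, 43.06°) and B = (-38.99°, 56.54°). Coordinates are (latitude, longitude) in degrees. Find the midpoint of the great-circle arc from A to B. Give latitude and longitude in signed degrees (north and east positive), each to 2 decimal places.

16.79°, 52.77°

The central angle between A and B is δ = 1.9509 rad.
With f = 0.5, the slerp weights are sin((1−f)δ)/sin δ = 0.8916 and sin(fδ)/sin δ = 0.8916.
Weighted sum of the unit vectors: (0.8916)·(0.2210,0.2066,0.9531) + (0.8916)·(0.4285,0.6484,-0.6292) = (0.5792, 0.7623, 0.2888).
Converting back: φ = atan2(z, √(x²+y²)) = 16.79°, λ = atan2(y, x) = 52.77°.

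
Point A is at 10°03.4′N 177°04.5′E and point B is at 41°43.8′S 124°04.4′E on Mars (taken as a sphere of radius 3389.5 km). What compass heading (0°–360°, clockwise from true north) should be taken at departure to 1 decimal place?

219.1°

Δλ = -53.002° = -0.9251 rad.
y = sin Δλ · cos φ₂ = (-0.7987)(0.7463) = -0.5960
x = cos φ₁ sin φ₂ − sin φ₁ cos φ₂ cos Δλ = (0.9846)(-0.6656) − (0.1746)(0.7463)(0.6018) = -0.7338
θ = atan2(y, x) = -140.92°; adding 360° gives 219.1°.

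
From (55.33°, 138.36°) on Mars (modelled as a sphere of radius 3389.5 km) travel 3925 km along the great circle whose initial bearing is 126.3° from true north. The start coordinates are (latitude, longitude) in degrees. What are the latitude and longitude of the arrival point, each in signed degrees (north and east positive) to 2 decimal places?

1.23°, -174.04°

Angular distance δ = d/R = 3925/3389.5 = 1.15799 rad; initial bearing θ = 2.2044 rad.
sin φ₂ = sin φ₁ cos δ + cos φ₁ sin δ cos θ = (0.8224)(0.4012) + (0.5688)(0.9160)(-0.5920) = 0.0215, so φ₂ = 1.23°.
Δλ = atan2(sin θ sin δ cos φ₁, cos δ − sin φ₁ sin φ₂) = atan2(0.4199, 0.3835) = 47.595°.
λ₂ = 138.360° + 47.595° = 185.96° → -174.04° after wrapping to (−180°, 180°].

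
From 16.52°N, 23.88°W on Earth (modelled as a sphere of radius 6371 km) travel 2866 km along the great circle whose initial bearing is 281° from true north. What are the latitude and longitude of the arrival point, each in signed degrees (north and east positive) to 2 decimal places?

19.61°, -50.82°

Angular distance δ = d/R = 2866/6371 = 0.44985 rad; initial bearing θ = 4.9044 rad.
sin φ₂ = sin φ₁ cos δ + cos φ₁ sin δ cos θ = (0.2844)(0.9005) + (0.9587)(0.4348)(0.1908) = 0.3356, so φ₂ = 19.61°.
Δλ = atan2(sin θ sin δ cos φ₁, cos δ − sin φ₁ sin φ₂) = atan2(-0.4092, 0.8051) = -26.944°.
λ₂ = -23.880° − 26.944° = -50.82°.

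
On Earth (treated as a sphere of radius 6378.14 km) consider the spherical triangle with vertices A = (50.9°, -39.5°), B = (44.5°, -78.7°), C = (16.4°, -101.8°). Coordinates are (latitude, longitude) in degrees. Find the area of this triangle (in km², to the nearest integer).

2194127 km²

Side lengths (central angles): a = 0.5966, b = 1.0468, c = 0.4679 rad; semiperimeter s = 1.0556.
By l'Huilier's theorem, tan(E/4) = √[tan(s/2) tan((s−a)/2) tan((s−b)/2) tan((s−c)/2)], giving spherical excess E = 0.0539 rad.
Area = E·R² = 0.0539 × (6378.14)² ≈ 2194127 km².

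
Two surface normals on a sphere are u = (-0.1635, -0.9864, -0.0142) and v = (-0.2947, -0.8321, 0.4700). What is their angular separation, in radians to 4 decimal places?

0.5311 rad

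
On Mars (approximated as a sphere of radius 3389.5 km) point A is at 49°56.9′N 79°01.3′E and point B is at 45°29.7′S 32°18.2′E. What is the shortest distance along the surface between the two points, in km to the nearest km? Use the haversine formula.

6134 km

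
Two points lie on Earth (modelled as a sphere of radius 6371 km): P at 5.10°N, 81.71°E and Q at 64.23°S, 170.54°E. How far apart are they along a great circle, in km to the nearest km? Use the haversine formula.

10462 km

In radians: φ₁ = 0.0890, φ₂ = -1.1210, Δλ = 88.830° = 1.5504 rad.
Haversine: a = sin²(Δφ/2) + cos φ₁ cos φ₂ sin²(Δλ/2) = 0.3235 + (0.9960)(0.4348)(0.4898) = 0.53561.
Central angle c = 2·arcsin(√a) = 1.64207 rad.
Distance = R·c = 6371 × 1.6421 ≈ 10462 km.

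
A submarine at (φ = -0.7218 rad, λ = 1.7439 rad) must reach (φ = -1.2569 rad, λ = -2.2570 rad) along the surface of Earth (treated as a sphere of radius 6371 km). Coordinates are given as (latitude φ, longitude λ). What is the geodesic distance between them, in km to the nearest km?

In radians: φ₁ = -0.7218, φ₂ = -1.2569, Δλ = 130.765° = 2.2823 rad.
Haversine: a = sin²(Δφ/2) + cos φ₁ cos φ₂ sin²(Δλ/2) = 0.0699 + (0.7506)(0.3088)(0.8265) = 0.26144.
Central angle c = 2·arcsin(√a) = 1.07342 rad.
Distance = R·c = 6371 × 1.0734 ≈ 6839 km.

6839 km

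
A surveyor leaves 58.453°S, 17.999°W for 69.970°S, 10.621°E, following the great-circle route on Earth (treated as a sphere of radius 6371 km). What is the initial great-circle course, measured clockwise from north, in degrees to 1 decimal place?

145.1°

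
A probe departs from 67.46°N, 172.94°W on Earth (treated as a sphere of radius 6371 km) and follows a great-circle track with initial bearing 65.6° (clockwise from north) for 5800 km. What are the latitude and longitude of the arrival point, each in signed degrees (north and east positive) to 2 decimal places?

43.76°, -77.68°

Angular distance δ = d/R = 5800/6371 = 0.91038 rad; initial bearing θ = 1.1449 rad.
sin φ₂ = sin φ₁ cos δ + cos φ₁ sin δ cos θ = (0.9236)(0.6134) + (0.3833)(0.7897)(0.4131) = 0.6916, so φ₂ = 43.76°.
Δλ = atan2(sin θ sin δ cos φ₁, cos δ − sin φ₁ sin φ₂) = atan2(0.2757, -0.0254) = 95.257°.
λ₂ = -172.940° + 95.257° = -77.68°.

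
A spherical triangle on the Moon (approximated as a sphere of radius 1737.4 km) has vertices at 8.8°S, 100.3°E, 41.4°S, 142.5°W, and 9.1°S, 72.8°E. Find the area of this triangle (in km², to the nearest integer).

Side lengths (central angles): a = 2.0943, b = 0.4740, c = 1.8108 rad; semiperimeter s = 2.1895.
By l'Huilier's theorem, tan(E/4) = √[tan(s/2) tan((s−a)/2) tan((s−b)/2) tan((s−c)/2)], giving spherical excess E = 0.5687 rad.
Area = E·R² = 0.5687 × (1737.4)² ≈ 1716748 km².

1716748 km²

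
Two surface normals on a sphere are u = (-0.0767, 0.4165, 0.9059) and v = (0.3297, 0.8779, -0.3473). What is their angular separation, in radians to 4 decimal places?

u·v = 0.0257; |u| = 1.0000, |v| = 1.0000.
cos θ = (u·v)/(|u||v|) = 0.0257, so θ = 1.5451 rad.

1.5451 rad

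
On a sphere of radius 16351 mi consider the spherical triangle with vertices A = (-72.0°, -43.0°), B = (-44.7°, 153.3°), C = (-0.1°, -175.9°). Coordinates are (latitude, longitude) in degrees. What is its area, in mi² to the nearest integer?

Side lengths (central angles): a = 0.9125, b = 1.7810, c = 1.0949 rad; semiperimeter s = 1.8942.
By l'Huilier's theorem, tan(E/4) = √[tan(s/2) tan((s−a)/2) tan((s−b)/2) tan((s−c)/2)], giving spherical excess E = 0.5302 rad.
Area = E·R² = 0.5302 × (16351)² ≈ 141740853 mi².

141740853 mi²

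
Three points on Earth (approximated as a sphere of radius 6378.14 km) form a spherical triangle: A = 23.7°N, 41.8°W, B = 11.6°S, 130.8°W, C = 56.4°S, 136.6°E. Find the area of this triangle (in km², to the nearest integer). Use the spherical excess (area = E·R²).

93788443 km²

Side lengths (central angles): a = 1.4274, b = 2.5705, c = 1.6360 rad; semiperimeter s = 2.8170.
By l'Huilier's theorem, tan(E/4) = √[tan(s/2) tan((s−a)/2) tan((s−b)/2) tan((s−c)/2)], giving spherical excess E = 2.3055 rad.
Area = E·R² = 2.3055 × (6378.14)² ≈ 93788443 km².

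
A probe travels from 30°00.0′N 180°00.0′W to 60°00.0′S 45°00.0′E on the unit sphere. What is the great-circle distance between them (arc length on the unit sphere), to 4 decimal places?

2.4027

Let φ₁ = 0.5236 rad, φ₂ = -1.0472 rad, and Δλ = -2.3562 rad.
Haversine: a = sin²(Δφ/2) + cos φ₁ cos φ₂ sin²(Δλ/2) = 0.5000 + (0.8660)(0.5000)(0.8536) = 0.86960.
Central angle c = 2·arcsin(√a) = 2.40268 rad.
On the unit sphere the arc length equals the central angle: 2.4027.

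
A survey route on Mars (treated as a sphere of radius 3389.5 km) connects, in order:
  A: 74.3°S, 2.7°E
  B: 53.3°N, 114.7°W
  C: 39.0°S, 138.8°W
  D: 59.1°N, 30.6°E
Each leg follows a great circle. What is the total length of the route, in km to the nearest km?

Leg A→B: central angle 2.5798 rad, distance 8744.1 km.
Leg B→C: central angle 1.6515 rad, distance 5597.8 km.
Leg C→D: central angle 2.7715 rad, distance 9393.9 km.
Total: 8744.1 + 5597.8 + 9393.9 ≈ 23736 km.

23736 km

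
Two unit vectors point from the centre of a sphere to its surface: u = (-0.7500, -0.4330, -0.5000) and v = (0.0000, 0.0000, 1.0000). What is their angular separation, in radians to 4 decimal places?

2.0944 rad

u·v = -0.5000; |u| = 1.0000, |v| = 1.0000.
cos θ = (u·v)/(|u||v|) = -0.5000, so θ = 2.0944 rad.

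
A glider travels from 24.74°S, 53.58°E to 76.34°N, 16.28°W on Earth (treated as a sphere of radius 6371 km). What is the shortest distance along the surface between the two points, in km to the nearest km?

12169 km

With latitudes φ₁ = -24.740°, φ₂ = 76.340° and longitude difference Δλ = -69.860°:
cos c = sin φ₁ sin φ₂ + cos φ₁ cos φ₂ cos Δλ = (-0.4185)(0.9717) + (0.9082)(0.2362)(0.3443) = -0.33281,
so c = arccos(-0.33281) = 1.91008 rad.
Distance = R·c = 6371 × 1.9101 ≈ 12169 km.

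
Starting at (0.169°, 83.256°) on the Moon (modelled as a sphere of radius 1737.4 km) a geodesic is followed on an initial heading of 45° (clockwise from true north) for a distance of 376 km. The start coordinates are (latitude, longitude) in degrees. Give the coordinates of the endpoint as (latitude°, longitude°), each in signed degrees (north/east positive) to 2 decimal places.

8.90°, 92.10°

Angular distance δ = d/R = 376/1737.4 = 0.21642 rad; initial bearing θ = 0.7854 rad.
sin φ₂ = sin φ₁ cos δ + cos φ₁ sin δ cos θ = (0.0029)(0.9767) + (1.0000)(0.2147)(0.7071) = 0.1547, so φ₂ = 8.90°.
Δλ = atan2(sin θ sin δ cos φ₁, cos δ − sin φ₁ sin φ₂) = atan2(0.1518, 0.9762) = 8.841°.
λ₂ = 83.256° + 8.841° = 92.10°.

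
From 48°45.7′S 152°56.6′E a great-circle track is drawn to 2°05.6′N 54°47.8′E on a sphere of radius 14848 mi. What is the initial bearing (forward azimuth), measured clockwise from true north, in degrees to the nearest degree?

Δλ = -98.147° = -1.7130 rad.
y = sin Δλ · cos φ₂ = (-0.9899)(0.9993) = -0.9892
x = cos φ₁ sin φ₂ − sin φ₁ cos φ₂ cos Δλ = (0.6592)(0.0365) − (-0.7520)(0.9993)(-0.1417) = -0.0824
θ = atan2(y, x) = -94.76°; adding 360° gives 265°.

265°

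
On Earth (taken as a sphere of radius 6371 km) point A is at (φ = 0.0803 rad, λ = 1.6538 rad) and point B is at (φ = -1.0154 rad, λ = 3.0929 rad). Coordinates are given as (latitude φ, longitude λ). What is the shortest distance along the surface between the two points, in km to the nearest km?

10002 km

With latitudes φ₁ = 4.601°, φ₂ = -58.178° and longitude difference Δλ = 82.454°:
cos c = sin φ₁ sin φ₂ + cos φ₁ cos φ₂ cos Δλ = (0.0802)(-0.8497) + (0.9968)(0.5273)(0.1313) = 0.00086,
so c = arccos(0.00086) = 1.56994 rad.
Distance = R·c = 6371 × 1.5699 ≈ 10002 km.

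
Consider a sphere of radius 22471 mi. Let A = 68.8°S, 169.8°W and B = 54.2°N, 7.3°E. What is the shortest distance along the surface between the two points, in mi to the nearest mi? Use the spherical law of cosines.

Let φ₁ = -1.2008 rad, φ₂ = 0.9460 rad, and Δλ = 3.0910 rad.
cos c = sin φ₁ sin φ₂ + cos φ₁ cos φ₂ cos Δλ = (-0.9323)(0.8111) + (0.3616)(0.5850)(-0.9987) = -0.96744,
so c = arccos(-0.96744) = 2.88570 rad.
Distance = R·c = 22471 × 2.8857 ≈ 64845 mi.

64845 mi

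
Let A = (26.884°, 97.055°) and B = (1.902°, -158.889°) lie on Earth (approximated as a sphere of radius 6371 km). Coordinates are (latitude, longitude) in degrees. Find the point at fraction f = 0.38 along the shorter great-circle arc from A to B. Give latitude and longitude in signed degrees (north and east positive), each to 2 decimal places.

Central angle δ = 1.7737 rad. Interpolating on the sphere with fraction f = 0.38:
P = [sin((1−f)δ)·A + sin(fδ)·B] / sin δ = 0.9097·A + 0.6372·B in Cartesian coordinates,
giving P = (-0.6937, 0.5759, 0.4325), i.e. latitude 25.63°, longitude 140.30°.

25.63°, 140.30°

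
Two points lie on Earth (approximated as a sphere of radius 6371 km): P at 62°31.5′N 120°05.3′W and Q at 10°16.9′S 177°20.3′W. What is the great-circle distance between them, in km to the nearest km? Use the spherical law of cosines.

9451 km

Let φ₁ = 1.0913 rad, φ₂ = -0.1794 rad, and Δλ = -0.9992 rad.
cos c = sin φ₁ sin φ₂ + cos φ₁ cos φ₂ cos Δλ = (0.8872)(-0.1785) + (0.4614)(0.9839)(0.5410) = 0.08722,
so c = arccos(0.08722) = 1.48346 rad.
Distance = R·c = 6371 × 1.4835 ≈ 9451 km.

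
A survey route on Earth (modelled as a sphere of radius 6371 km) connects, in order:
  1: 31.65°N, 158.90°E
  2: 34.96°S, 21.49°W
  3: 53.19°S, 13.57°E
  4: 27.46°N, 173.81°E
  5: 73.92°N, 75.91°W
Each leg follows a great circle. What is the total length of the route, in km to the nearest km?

47448 km

Leg 1→2: central angle 3.0835 rad, distance 19645.3 km.
Leg 2→3: central angle 0.5341 rad, distance 3403.0 km.
Leg 3→4: central angle 2.6251 rad, distance 16724.4 km.
Leg 4→5: central angle 1.2048 rad, distance 7675.6 km.
Total: 19645.3 + 3403.0 + 16724.4 + 7675.6 ≈ 47448 km.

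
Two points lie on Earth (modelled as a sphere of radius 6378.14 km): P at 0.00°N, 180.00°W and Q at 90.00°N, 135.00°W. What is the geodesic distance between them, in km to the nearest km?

10019 km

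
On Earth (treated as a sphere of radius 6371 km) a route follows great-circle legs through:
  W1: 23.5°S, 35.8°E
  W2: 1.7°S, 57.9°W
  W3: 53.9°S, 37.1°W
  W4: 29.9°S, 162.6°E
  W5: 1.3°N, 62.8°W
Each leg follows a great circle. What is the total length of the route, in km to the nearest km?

Leg W1→W2: central angle 1.6181 rad, distance 10309.2 km.
Leg W2→W3: central angle 0.9588 rad, distance 6108.4 km.
Leg W3→W4: central angle 1.6490 rad, distance 10505.7 km.
Leg W4→W5: central angle 2.2393 rad, distance 14266.9 km.
Total: 10309.2 + 6108.4 + 10505.7 + 14266.9 ≈ 41190 km.

41190 km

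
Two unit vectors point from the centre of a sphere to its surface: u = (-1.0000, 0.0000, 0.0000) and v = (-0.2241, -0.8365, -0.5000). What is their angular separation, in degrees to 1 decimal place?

77.0°

u·v = 0.2241; |u| = 1.0000, |v| = 1.0000.
cos θ = (u·v)/(|u||v|) = 0.2241, so θ = 77.0°.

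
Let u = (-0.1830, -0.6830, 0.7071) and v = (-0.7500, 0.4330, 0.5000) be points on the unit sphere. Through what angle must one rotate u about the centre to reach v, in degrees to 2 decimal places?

u·v = 0.1951; |u| = 1.0000, |v| = 1.0000.
cos θ = (u·v)/(|u||v|) = 0.1951, so θ = 78.75°.

78.75°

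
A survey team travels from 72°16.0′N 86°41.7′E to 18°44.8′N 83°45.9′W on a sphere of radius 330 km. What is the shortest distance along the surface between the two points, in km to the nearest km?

511 km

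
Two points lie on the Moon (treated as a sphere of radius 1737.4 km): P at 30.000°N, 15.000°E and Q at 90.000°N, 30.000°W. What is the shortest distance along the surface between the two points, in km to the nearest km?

In radians: φ₁ = 0.5236, φ₂ = 1.5708, Δλ = -45.000° = -0.7854 rad.
cos c = sin φ₁ sin φ₂ + cos φ₁ cos φ₂ cos Δλ = (0.5000)(1.0000) + (0.8660)(0.0000)(0.7071) = 0.50000,
so c = arccos(0.50000) = 1.04720 rad.
Distance = R·c = 1737.4 × 1.0472 ≈ 1819 km.

1819 km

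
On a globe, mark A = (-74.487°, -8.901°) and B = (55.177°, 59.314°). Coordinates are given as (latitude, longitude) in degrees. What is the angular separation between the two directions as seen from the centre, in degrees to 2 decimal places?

137.25°

Let φ₁ = -1.3000 rad, φ₂ = 0.9630 rad, and Δλ = 1.1906 rad.
cos c = sin φ₁ sin φ₂ + cos φ₁ cos φ₂ cos Δλ = (-0.9636)(0.8209) + (0.2675)(0.5710)(0.3711) = -0.73433,
so c = arccos(-0.73433) = 2.39548 rad.
So the angular separation is 137.25°.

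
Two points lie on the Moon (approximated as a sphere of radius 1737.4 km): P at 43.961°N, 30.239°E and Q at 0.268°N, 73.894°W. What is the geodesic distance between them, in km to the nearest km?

In radians: φ₁ = 0.7673, φ₂ = 0.0047, Δλ = -104.133° = -1.8175 rad.
cos c = sin φ₁ sin φ₂ + cos φ₁ cos φ₂ cos Δλ = (0.6942)(0.0047) + (0.7198)(1.0000)(-0.2442) = -0.17251,
so c = arccos(-0.17251) = 1.74417 rad.
Distance = R·c = 1737.4 × 1.7442 ≈ 3030 km.

3030 km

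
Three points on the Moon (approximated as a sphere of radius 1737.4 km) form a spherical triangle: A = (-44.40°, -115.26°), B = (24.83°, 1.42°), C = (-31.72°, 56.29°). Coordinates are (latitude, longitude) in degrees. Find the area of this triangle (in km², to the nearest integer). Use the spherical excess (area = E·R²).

6602829 km²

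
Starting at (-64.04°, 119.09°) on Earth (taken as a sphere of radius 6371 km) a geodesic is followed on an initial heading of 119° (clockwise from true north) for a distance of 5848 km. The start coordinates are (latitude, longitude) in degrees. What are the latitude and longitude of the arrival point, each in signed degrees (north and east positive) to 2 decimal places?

Angular distance δ = d/R = 5848/6371 = 0.91791 rad; initial bearing θ = 2.0769 rad.
sin φ₂ = sin φ₁ cos δ + cos φ₁ sin δ cos θ = (-0.8991)(0.6075) + (0.4377)(0.7943)(-0.4848) = -0.7148, so φ₂ = -45.62°.
Δλ = atan2(sin θ sin δ cos φ₁, cos δ − sin φ₁ sin φ₂) = atan2(0.3041, -0.0352) = 96.595°.
λ₂ = 119.090° + 96.595° = 215.68° → -144.32° after wrapping to (−180°, 180°].

-45.62°, -144.32°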